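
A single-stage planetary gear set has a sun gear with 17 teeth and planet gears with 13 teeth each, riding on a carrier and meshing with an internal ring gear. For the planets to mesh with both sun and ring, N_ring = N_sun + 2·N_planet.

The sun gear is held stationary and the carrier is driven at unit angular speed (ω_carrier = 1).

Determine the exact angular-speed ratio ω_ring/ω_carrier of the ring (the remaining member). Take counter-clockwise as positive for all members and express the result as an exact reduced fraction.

N_ring = 17 + 2·13 = 43
17(ω_s−ω_c) = −43(ω_r−ω_c),  ω_s=0, ω_c=1
ω_r = 1 − (17/43)(0−1) = 60/43
ω_r/ω_c = 60/43

60/43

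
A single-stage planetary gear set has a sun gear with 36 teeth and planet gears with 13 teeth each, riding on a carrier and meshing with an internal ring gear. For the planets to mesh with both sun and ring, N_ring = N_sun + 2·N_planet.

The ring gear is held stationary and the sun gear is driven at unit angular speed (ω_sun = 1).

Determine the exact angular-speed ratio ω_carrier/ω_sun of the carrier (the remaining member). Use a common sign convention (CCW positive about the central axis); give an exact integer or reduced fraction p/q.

N_ring = 36 + 2·13 = 62
36(ω_s−ω_c) = −62(ω_r−ω_c),  ω_r=0, ω_s=1
36(1−ω_c) = −62(0−ω_c)  ⇒  98ω_c = 36  ⇒  ω_c = 18/49
ω_c/ω_s = 18/49

18/49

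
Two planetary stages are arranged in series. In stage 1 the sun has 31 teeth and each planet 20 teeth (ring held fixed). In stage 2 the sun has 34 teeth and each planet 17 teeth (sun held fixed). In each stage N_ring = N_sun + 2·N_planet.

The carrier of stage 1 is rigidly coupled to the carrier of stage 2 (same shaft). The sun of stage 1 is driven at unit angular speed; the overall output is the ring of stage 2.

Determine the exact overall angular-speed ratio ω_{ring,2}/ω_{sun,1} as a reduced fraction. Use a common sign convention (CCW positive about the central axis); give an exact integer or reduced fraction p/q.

Stage 1: N_ring = 31 + 2·20 = 71
Stage 1: 31(ω_s−ω_c) = −71(ω_r−ω_c),  ω_r=0, ω_s=1
Stage 1: 31(1−ω_c) = −71(0−ω_c)  ⇒  102ω_c = 31  ⇒  ω_c = 31/102
  ⇒ ω_c¹/ω_s¹ = 31/102
Stage 2: N_ring = 34 + 2·17 = 68
Stage 2: 34(ω_s−ω_c) = −68(ω_r−ω_c),  ω_s=0, ω_c=1
Stage 2: ω_r = 1 − (34/68)(0−1) = 3/2
  ⇒ ω_r²/ω_c² = 3/2
Coupling ω_c² = ω_c¹ ⇒ overall = 31/102 × 3/2 = 31/68

31/68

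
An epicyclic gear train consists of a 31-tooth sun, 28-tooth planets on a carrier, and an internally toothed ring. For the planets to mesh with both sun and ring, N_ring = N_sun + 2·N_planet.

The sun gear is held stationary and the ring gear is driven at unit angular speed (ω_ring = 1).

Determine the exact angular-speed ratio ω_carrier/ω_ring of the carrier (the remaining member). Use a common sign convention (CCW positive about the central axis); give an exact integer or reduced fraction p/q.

87/118

N_ring = 31 + 2·28 = 87
31(ω_s−ω_c) = −87(ω_r−ω_c),  ω_s=0, ω_r=1
31(0−ω_c) = −87(1−ω_c)  ⇒  118ω_c = 87  ⇒  ω_c = 87/118
ω_c/ω_r = 87/118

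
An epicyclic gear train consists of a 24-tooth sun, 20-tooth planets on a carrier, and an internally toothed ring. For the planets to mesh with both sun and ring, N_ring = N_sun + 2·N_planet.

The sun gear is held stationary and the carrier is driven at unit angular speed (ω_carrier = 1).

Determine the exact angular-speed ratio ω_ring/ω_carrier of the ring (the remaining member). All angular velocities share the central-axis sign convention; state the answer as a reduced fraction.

N_ring = 24 + 2·20 = 64
24(ω_s−ω_c) = −64(ω_r−ω_c),  ω_s=0, ω_c=1
ω_r = 1 − (24/64)(0−1) = 11/8
ω_r/ω_c = 11/8

11/8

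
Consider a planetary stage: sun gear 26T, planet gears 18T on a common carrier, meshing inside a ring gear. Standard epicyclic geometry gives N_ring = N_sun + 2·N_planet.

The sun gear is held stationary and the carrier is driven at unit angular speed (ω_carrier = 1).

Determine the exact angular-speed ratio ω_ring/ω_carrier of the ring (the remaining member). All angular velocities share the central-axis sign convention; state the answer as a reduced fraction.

44/31

N_ring = 26 + 2·18 = 62
26(ω_s−ω_c) = −62(ω_r−ω_c),  ω_s=0, ω_c=1
ω_r = 1 − (26/62)(0−1) = 44/31
ω_r/ω_c = 44/31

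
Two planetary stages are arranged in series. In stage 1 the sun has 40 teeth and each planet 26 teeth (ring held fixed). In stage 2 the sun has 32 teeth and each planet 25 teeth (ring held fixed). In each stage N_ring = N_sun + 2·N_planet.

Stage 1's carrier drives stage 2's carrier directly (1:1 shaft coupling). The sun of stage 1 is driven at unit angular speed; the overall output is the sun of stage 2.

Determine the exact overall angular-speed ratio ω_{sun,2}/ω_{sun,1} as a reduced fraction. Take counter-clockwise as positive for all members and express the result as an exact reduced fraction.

95/88

Stage 1: N_ring = 40 + 2·26 = 92
Stage 1: 40(ω_s−ω_c) = −92(ω_r−ω_c),  ω_r=0, ω_s=1
Stage 1: 40(1−ω_c) = −92(0−ω_c)  ⇒  132ω_c = 40  ⇒  ω_c = 10/33
  ⇒ ω_c¹/ω_s¹ = 10/33
Stage 2: N_ring = 32 + 2·25 = 82
Stage 2: 32(ω_s−ω_c) = −82(ω_r−ω_c),  ω_r=0, ω_c=1
Stage 2: ω_s = 1 − (82/32)(0−1) = 57/16
  ⇒ ω_s²/ω_c² = 57/16
Coupling ω_c² = ω_c¹ ⇒ overall = 10/33 × 57/16 = 95/88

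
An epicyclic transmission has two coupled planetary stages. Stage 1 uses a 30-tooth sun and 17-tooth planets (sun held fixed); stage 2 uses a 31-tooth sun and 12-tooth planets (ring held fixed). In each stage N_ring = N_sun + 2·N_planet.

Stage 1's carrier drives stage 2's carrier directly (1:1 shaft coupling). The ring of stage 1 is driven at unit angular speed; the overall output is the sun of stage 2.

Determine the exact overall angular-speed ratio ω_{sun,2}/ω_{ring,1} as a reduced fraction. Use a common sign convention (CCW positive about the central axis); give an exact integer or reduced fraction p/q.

2752/1457

Stage 1: N_ring = 30 + 2·17 = 64
Stage 1: 30(ω_s−ω_c) = −64(ω_r−ω_c),  ω_s=0, ω_r=1
Stage 1: 30(0−ω_c) = −64(1−ω_c)  ⇒  94ω_c = 64  ⇒  ω_c = 32/47
  ⇒ ω_c¹/ω_r¹ = 32/47
Stage 2: N_ring = 31 + 2·12 = 55
Stage 2: 31(ω_s−ω_c) = −55(ω_r−ω_c),  ω_r=0, ω_c=1
Stage 2: ω_s = 1 − (55/31)(0−1) = 86/31
  ⇒ ω_s²/ω_c² = 86/31
Coupling ω_c² = ω_c¹ ⇒ overall = 32/47 × 86/31 = 2752/1457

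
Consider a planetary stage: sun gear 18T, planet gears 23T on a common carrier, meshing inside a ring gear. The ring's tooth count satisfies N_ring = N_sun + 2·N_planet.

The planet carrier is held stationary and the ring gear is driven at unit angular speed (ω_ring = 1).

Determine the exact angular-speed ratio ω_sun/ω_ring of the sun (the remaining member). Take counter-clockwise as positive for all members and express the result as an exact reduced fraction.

-32/9

N_ring = 18 + 2·23 = 64
18(ω_s−ω_c) = −64(ω_r−ω_c),  ω_c=0, ω_r=1
ω_s = 0 − (64/18)(1−0) = -32/9
ω_s/ω_r = -32/9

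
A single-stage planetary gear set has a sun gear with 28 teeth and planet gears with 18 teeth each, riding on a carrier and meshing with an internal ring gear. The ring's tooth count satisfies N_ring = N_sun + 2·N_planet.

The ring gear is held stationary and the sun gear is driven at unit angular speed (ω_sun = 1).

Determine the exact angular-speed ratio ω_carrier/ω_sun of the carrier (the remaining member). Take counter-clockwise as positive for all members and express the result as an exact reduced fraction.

N_ring = 28 + 2·18 = 64
28(ω_s−ω_c) = −64(ω_r−ω_c),  ω_r=0, ω_s=1
28(1−ω_c) = −64(0−ω_c)  ⇒  92ω_c = 28  ⇒  ω_c = 7/23
ω_c/ω_s = 7/23

7/23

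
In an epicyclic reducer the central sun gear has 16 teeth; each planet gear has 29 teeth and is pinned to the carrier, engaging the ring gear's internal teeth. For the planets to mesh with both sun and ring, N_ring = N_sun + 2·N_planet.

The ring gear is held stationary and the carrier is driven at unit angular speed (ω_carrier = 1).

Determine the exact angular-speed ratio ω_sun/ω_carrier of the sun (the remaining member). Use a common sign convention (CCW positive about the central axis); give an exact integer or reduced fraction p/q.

N_ring = 16 + 2·29 = 74
16(ω_s−ω_c) = −74(ω_r−ω_c),  ω_r=0, ω_c=1
ω_s = 1 − (74/16)(0−1) = 45/8
ω_s/ω_c = 45/8

45/8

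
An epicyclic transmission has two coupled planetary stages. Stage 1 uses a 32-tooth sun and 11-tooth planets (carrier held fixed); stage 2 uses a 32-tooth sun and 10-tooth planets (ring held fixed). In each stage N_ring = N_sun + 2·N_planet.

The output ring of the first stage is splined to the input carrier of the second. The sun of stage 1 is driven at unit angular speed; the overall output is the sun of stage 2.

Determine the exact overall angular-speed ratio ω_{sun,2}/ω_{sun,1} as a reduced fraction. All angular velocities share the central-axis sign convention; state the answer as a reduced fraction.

-14/9

Stage 1: N_ring = 32 + 2·11 = 54
Stage 1: 32(ω_s−ω_c) = −54(ω_r−ω_c),  ω_c=0, ω_s=1
Stage 1: ω_r = 0 − (32/54)(1−0) = -16/27
  ⇒ ω_r¹/ω_s¹ = -16/27
Stage 2: N_ring = 32 + 2·10 = 52
Stage 2: 32(ω_s−ω_c) = −52(ω_r−ω_c),  ω_r=0, ω_c=1
Stage 2: ω_s = 1 − (52/32)(0−1) = 21/8
  ⇒ ω_s²/ω_c² = 21/8
Coupling ω_c² = ω_r¹ ⇒ overall = -16/27 × 21/8 = -14/9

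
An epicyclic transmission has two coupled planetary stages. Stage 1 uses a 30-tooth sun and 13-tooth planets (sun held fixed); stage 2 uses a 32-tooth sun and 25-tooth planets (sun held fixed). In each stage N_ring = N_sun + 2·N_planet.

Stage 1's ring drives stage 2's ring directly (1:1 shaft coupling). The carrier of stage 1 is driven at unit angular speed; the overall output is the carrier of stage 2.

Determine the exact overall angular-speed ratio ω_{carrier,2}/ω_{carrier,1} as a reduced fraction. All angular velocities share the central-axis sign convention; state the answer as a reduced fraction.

1763/1596

Stage 1: N_ring = 30 + 2·13 = 56
Stage 1: 30(ω_s−ω_c) = −56(ω_r−ω_c),  ω_s=0, ω_c=1
Stage 1: ω_r = 1 − (30/56)(0−1) = 43/28
  ⇒ ω_r¹/ω_c¹ = 43/28
Stage 2: N_ring = 32 + 2·25 = 82
Stage 2: 32(ω_s−ω_c) = −82(ω_r−ω_c),  ω_s=0, ω_r=1
Stage 2: 32(0−ω_c) = −82(1−ω_c)  ⇒  114ω_c = 82  ⇒  ω_c = 41/57
  ⇒ ω_c²/ω_r² = 41/57
Coupling ω_r² = ω_r¹ ⇒ overall = 43/28 × 41/57 = 1763/1596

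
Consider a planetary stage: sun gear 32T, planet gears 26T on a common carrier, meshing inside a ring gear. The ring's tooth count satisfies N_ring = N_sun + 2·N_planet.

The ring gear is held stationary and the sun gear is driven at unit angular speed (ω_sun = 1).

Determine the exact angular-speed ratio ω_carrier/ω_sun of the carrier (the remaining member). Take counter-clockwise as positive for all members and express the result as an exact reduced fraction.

8/29

N_ring = 32 + 2·26 = 84
32(ω_s−ω_c) = −84(ω_r−ω_c),  ω_r=0, ω_s=1
32(1−ω_c) = −84(0−ω_c)  ⇒  116ω_c = 32  ⇒  ω_c = 8/29
ω_c/ω_s = 8/29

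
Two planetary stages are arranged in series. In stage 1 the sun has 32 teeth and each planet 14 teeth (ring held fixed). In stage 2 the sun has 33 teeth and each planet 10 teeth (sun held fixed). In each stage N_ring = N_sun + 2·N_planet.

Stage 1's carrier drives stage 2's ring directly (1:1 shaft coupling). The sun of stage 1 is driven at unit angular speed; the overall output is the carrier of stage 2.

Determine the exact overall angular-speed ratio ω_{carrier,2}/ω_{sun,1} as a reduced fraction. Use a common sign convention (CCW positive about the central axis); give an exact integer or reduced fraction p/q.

212/989

Stage 1: N_ring = 32 + 2·14 = 60
Stage 1: 32(ω_s−ω_c) = −60(ω_r−ω_c),  ω_r=0, ω_s=1
Stage 1: 32(1−ω_c) = −60(0−ω_c)  ⇒  92ω_c = 32  ⇒  ω_c = 8/23
  ⇒ ω_c¹/ω_s¹ = 8/23
Stage 2: N_ring = 33 + 2·10 = 53
Stage 2: 33(ω_s−ω_c) = −53(ω_r−ω_c),  ω_s=0, ω_r=1
Stage 2: 33(0−ω_c) = −53(1−ω_c)  ⇒  86ω_c = 53  ⇒  ω_c = 53/86
  ⇒ ω_c²/ω_r² = 53/86
Coupling ω_r² = ω_c¹ ⇒ overall = 8/23 × 53/86 = 212/989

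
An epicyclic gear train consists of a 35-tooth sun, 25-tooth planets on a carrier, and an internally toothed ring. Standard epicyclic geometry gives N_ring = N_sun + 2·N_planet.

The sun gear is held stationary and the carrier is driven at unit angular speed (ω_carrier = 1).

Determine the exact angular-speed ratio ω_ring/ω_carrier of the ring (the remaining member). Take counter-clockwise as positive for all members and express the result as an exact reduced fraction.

N_ring = 35 + 2·25 = 85
35(ω_s−ω_c) = −85(ω_r−ω_c),  ω_s=0, ω_c=1
ω_r = 1 − (35/85)(0−1) = 24/17
ω_r/ω_c = 24/17

24/17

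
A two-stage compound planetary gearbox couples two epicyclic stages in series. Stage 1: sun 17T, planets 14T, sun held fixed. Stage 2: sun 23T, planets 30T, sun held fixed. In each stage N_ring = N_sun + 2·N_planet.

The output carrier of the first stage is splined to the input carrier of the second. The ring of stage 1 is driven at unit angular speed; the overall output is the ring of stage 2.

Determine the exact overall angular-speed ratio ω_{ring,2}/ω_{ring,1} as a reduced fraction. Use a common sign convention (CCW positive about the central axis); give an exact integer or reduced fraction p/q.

2385/2573

Stage 1: N_ring = 17 + 2·14 = 45
Stage 1: 17(ω_s−ω_c) = −45(ω_r−ω_c),  ω_s=0, ω_r=1
Stage 1: 17(0−ω_c) = −45(1−ω_c)  ⇒  62ω_c = 45  ⇒  ω_c = 45/62
  ⇒ ω_c¹/ω_r¹ = 45/62
Stage 2: N_ring = 23 + 2·30 = 83
Stage 2: 23(ω_s−ω_c) = −83(ω_r−ω_c),  ω_s=0, ω_c=1
Stage 2: ω_r = 1 − (23/83)(0−1) = 106/83
  ⇒ ω_r²/ω_c² = 106/83
Coupling ω_c² = ω_c¹ ⇒ overall = 45/62 × 106/83 = 2385/2573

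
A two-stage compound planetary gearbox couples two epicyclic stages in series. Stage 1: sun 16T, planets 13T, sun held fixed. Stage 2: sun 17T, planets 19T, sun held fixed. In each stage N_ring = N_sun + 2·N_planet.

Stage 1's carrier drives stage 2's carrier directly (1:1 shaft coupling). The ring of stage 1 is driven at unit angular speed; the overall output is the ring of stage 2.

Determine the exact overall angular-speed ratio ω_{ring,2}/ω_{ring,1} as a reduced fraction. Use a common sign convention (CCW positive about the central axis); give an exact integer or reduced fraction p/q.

1512/1595

Stage 1: N_ring = 16 + 2·13 = 42
Stage 1: 16(ω_s−ω_c) = −42(ω_r−ω_c),  ω_s=0, ω_r=1
Stage 1: 16(0−ω_c) = −42(1−ω_c)  ⇒  58ω_c = 42  ⇒  ω_c = 21/29
  ⇒ ω_c¹/ω_r¹ = 21/29
Stage 2: N_ring = 17 + 2·19 = 55
Stage 2: 17(ω_s−ω_c) = −55(ω_r−ω_c),  ω_s=0, ω_c=1
Stage 2: ω_r = 1 − (17/55)(0−1) = 72/55
  ⇒ ω_r²/ω_c² = 72/55
Coupling ω_c² = ω_c¹ ⇒ overall = 21/29 × 72/55 = 1512/1595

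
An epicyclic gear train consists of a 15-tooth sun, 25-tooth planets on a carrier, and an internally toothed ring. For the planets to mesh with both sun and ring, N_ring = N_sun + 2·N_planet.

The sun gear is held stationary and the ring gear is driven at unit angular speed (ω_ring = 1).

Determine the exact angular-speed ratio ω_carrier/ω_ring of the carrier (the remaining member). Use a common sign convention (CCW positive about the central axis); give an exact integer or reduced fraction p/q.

N_ring = 15 + 2·25 = 65
15(ω_s−ω_c) = −65(ω_r−ω_c),  ω_s=0, ω_r=1
15(0−ω_c) = −65(1−ω_c)  ⇒  80ω_c = 65  ⇒  ω_c = 13/16
ω_c/ω_r = 13/16

13/16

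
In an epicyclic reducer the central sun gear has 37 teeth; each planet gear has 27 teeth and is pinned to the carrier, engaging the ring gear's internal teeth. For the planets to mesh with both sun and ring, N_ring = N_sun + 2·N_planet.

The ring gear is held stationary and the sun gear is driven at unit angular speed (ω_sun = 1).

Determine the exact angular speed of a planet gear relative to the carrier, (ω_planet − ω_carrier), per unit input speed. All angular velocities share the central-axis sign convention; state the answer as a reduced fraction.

N_ring = 37 + 2·27 = 91
37(ω_s−ω_c) = −91(ω_r−ω_c),  ω_r=0, ω_s=1
37(1−ω_c) = −91(0−ω_c)  ⇒  128ω_c = 37  ⇒  ω_c = 37/128
sun–planet: 37·(1−37/128) = −27·(ω_p−ω_c)  ⇒  ω_p−ω_c = −(37/27)·(91/128) = -3367/3456

-3367/3456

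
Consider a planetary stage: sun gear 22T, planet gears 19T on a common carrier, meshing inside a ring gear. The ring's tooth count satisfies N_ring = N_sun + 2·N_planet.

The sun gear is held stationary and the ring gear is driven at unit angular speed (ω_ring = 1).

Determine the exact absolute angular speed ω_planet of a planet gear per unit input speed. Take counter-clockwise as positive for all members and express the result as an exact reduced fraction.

N_ring = 22 + 2·19 = 60
22(ω_s−ω_c) = −60(ω_r−ω_c),  ω_s=0, ω_r=1
22(0−ω_c) = −60(1−ω_c)  ⇒  82ω_c = 60  ⇒  ω_c = 30/41
sun–planet: 22·(0−30/41) = −19·(ω_p−ω_c)  ⇒  ω_p−ω_c = −(22/19)·(-30/41) = 660/779
ω_p = 30/41 + 660/779 = 30/19

30/19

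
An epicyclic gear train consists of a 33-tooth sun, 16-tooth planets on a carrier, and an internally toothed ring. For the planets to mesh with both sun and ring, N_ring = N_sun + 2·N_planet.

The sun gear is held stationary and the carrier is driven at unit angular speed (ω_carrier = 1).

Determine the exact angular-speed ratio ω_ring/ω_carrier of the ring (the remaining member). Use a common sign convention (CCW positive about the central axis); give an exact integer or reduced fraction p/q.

N_ring = 33 + 2·16 = 65
33(ω_s−ω_c) = −65(ω_r−ω_c),  ω_s=0, ω_c=1
ω_r = 1 − (33/65)(0−1) = 98/65
ω_r/ω_c = 98/65

98/65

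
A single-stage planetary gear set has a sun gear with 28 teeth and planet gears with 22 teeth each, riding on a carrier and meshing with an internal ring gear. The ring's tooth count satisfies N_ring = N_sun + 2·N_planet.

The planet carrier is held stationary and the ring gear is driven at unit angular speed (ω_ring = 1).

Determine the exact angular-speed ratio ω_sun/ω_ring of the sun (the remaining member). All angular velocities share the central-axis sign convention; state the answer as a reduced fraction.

N_ring = 28 + 2·22 = 72
28(ω_s−ω_c) = −72(ω_r−ω_c),  ω_c=0, ω_r=1
ω_s = 0 − (72/28)(1−0) = -18/7
ω_s/ω_r = -18/7

-18/7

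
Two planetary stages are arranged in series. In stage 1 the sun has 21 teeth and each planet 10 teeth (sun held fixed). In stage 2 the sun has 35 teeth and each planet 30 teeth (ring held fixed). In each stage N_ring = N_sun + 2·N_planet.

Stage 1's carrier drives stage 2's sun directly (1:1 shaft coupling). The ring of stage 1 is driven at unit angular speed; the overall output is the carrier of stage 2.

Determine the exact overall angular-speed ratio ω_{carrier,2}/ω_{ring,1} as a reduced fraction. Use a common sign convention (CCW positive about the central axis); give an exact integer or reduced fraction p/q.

Stage 1: N_ring = 21 + 2·10 = 41
Stage 1: 21(ω_s−ω_c) = −41(ω_r−ω_c),  ω_s=0, ω_r=1
Stage 1: 21(0−ω_c) = −41(1−ω_c)  ⇒  62ω_c = 41  ⇒  ω_c = 41/62
  ⇒ ω_c¹/ω_r¹ = 41/62
Stage 2: N_ring = 35 + 2·30 = 95
Stage 2: 35(ω_s−ω_c) = −95(ω_r−ω_c),  ω_r=0, ω_s=1
Stage 2: 35(1−ω_c) = −95(0−ω_c)  ⇒  130ω_c = 35  ⇒  ω_c = 7/26
  ⇒ ω_c²/ω_s² = 7/26
Coupling ω_s² = ω_c¹ ⇒ overall = 41/62 × 7/26 = 287/1612

287/1612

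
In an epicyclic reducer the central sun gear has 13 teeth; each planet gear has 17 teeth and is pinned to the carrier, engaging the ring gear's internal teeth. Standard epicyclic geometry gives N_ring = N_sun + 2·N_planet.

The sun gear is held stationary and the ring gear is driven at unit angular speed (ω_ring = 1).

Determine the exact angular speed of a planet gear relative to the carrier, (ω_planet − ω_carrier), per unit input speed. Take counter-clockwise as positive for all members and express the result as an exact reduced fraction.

611/1020

N_ring = 13 + 2·17 = 47
13(ω_s−ω_c) = −47(ω_r−ω_c),  ω_s=0, ω_r=1
13(0−ω_c) = −47(1−ω_c)  ⇒  60ω_c = 47  ⇒  ω_c = 47/60
sun–planet: 13·(0−47/60) = −17·(ω_p−ω_c)  ⇒  ω_p−ω_c = −(13/17)·(-47/60) = 611/1020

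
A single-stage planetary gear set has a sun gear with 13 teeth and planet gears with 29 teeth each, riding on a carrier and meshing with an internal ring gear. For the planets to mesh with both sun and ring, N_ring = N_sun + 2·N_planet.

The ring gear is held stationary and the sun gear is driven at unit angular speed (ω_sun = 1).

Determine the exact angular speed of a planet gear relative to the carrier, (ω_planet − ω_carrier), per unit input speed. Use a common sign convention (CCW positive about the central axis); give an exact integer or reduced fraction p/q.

-923/2436

N_ring = 13 + 2·29 = 71
13(ω_s−ω_c) = −71(ω_r−ω_c),  ω_r=0, ω_s=1
13(1−ω_c) = −71(0−ω_c)  ⇒  84ω_c = 13  ⇒  ω_c = 13/84
sun–planet: 13·(1−13/84) = −29·(ω_p−ω_c)  ⇒  ω_p−ω_c = −(13/29)·(71/84) = -923/2436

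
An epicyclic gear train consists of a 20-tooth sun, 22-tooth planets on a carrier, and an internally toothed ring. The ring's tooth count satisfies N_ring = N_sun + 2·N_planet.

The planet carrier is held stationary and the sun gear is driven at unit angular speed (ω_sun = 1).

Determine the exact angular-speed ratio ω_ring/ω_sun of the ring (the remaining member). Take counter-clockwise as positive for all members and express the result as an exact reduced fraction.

N_ring = 20 + 2·22 = 64
20(ω_s−ω_c) = −64(ω_r−ω_c),  ω_c=0, ω_s=1
ω_r = 0 − (20/64)(1−0) = -5/16
ω_r/ω_s = -5/16

-5/16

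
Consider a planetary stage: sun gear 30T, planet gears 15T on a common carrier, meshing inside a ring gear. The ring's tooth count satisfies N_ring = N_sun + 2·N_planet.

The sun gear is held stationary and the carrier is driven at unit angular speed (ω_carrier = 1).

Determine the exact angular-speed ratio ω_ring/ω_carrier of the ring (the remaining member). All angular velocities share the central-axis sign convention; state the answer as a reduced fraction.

3/2

N_ring = 30 + 2·15 = 60
30(ω_s−ω_c) = −60(ω_r−ω_c),  ω_s=0, ω_c=1
ω_r = 1 − (30/60)(0−1) = 3/2
ω_r/ω_c = 3/2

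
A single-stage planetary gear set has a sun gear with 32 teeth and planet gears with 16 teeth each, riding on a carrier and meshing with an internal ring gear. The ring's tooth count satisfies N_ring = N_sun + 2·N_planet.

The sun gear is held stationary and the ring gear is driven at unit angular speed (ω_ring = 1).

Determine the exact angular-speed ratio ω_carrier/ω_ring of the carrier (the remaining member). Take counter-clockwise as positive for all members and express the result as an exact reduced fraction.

N_ring = 32 + 2·16 = 64
32(ω_s−ω_c) = −64(ω_r−ω_c),  ω_s=0, ω_r=1
32(0−ω_c) = −64(1−ω_c)  ⇒  96ω_c = 64  ⇒  ω_c = 2/3
ω_c/ω_r = 2/3

2/3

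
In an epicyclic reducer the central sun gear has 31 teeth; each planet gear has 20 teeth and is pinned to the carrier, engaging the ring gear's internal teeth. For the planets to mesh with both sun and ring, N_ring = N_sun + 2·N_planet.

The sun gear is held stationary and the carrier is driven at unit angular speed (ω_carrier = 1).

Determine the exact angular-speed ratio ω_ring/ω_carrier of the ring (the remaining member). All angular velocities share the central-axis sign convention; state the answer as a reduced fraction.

N_ring = 31 + 2·20 = 71
31(ω_s−ω_c) = −71(ω_r−ω_c),  ω_s=0, ω_c=1
ω_r = 1 − (31/71)(0−1) = 102/71
ω_r/ω_c = 102/71

102/71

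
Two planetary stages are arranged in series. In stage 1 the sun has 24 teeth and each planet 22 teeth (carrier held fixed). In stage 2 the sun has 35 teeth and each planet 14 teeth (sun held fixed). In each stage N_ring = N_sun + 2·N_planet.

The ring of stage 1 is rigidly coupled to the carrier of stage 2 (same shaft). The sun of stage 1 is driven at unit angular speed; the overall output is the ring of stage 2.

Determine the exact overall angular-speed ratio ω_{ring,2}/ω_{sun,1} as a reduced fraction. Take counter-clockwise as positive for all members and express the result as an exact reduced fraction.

-28/51

Stage 1: N_ring = 24 + 2·22 = 68
Stage 1: 24(ω_s−ω_c) = −68(ω_r−ω_c),  ω_c=0, ω_s=1
Stage 1: ω_r = 0 − (24/68)(1−0) = -6/17
  ⇒ ω_r¹/ω_s¹ = -6/17
Stage 2: N_ring = 35 + 2·14 = 63
Stage 2: 35(ω_s−ω_c) = −63(ω_r−ω_c),  ω_s=0, ω_c=1
Stage 2: ω_r = 1 − (35/63)(0−1) = 14/9
  ⇒ ω_r²/ω_c² = 14/9
Coupling ω_c² = ω_r¹ ⇒ overall = -6/17 × 14/9 = -28/51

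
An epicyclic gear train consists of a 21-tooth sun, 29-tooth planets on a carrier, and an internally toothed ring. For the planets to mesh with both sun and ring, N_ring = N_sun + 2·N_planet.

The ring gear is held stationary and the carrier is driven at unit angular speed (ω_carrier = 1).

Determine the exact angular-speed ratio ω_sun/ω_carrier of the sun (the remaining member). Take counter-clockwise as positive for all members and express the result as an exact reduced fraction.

N_ring = 21 + 2·29 = 79
21(ω_s−ω_c) = −79(ω_r−ω_c),  ω_r=0, ω_c=1
ω_s = 1 − (79/21)(0−1) = 100/21
ω_s/ω_c = 100/21

100/21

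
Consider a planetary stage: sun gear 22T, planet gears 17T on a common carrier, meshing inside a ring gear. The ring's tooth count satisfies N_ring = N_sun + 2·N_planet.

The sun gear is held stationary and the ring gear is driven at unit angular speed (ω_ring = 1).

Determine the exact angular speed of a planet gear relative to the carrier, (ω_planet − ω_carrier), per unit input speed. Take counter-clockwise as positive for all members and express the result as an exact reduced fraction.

616/663

N_ring = 22 + 2·17 = 56
22(ω_s−ω_c) = −56(ω_r−ω_c),  ω_s=0, ω_r=1
22(0−ω_c) = −56(1−ω_c)  ⇒  78ω_c = 56  ⇒  ω_c = 28/39
sun–planet: 22·(0−28/39) = −17·(ω_p−ω_c)  ⇒  ω_p−ω_c = −(22/17)·(-28/39) = 616/663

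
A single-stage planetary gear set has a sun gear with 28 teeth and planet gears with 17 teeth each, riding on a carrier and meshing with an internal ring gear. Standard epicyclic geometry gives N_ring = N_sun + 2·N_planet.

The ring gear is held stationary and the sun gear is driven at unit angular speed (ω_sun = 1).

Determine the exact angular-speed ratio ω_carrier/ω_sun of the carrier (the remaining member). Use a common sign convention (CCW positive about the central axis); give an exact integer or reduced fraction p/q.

14/45

N_ring = 28 + 2·17 = 62
28(ω_s−ω_c) = −62(ω_r−ω_c),  ω_r=0, ω_s=1
28(1−ω_c) = −62(0−ω_c)  ⇒  90ω_c = 28  ⇒  ω_c = 14/45
ω_c/ω_s = 14/45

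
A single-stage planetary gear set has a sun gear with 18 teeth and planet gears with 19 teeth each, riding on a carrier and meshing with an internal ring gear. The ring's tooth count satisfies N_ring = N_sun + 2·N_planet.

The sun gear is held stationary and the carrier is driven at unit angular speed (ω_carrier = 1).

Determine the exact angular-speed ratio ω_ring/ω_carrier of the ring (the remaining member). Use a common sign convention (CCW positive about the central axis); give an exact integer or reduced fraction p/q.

N_ring = 18 + 2·19 = 56
18(ω_s−ω_c) = −56(ω_r−ω_c),  ω_s=0, ω_c=1
ω_r = 1 − (18/56)(0−1) = 37/28
ω_r/ω_c = 37/28

37/28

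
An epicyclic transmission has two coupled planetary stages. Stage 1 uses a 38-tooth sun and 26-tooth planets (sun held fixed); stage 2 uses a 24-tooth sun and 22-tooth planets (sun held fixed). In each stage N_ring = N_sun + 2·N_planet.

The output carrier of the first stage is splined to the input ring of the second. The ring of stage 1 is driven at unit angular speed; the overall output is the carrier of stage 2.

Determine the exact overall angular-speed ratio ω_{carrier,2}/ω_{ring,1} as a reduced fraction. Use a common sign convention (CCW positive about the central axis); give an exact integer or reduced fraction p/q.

Stage 1: N_ring = 38 + 2·26 = 90
Stage 1: 38(ω_s−ω_c) = −90(ω_r−ω_c),  ω_s=0, ω_r=1
Stage 1: 38(0−ω_c) = −90(1−ω_c)  ⇒  128ω_c = 90  ⇒  ω_c = 45/64
  ⇒ ω_c¹/ω_r¹ = 45/64
Stage 2: N_ring = 24 + 2·22 = 68
Stage 2: 24(ω_s−ω_c) = −68(ω_r−ω_c),  ω_s=0, ω_r=1
Stage 2: 24(0−ω_c) = −68(1−ω_c)  ⇒  92ω_c = 68  ⇒  ω_c = 17/23
  ⇒ ω_c²/ω_r² = 17/23
Coupling ω_r² = ω_c¹ ⇒ overall = 45/64 × 17/23 = 765/1472

765/1472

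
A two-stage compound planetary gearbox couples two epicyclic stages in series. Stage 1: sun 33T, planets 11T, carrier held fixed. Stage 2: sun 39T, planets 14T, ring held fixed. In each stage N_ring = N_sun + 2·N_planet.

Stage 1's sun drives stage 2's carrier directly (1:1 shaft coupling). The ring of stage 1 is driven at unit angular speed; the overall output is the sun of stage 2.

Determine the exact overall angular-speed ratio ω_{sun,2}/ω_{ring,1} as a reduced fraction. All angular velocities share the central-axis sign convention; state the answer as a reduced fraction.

Stage 1: N_ring = 33 + 2·11 = 55
Stage 1: 33(ω_s−ω_c) = −55(ω_r−ω_c),  ω_c=0, ω_r=1
Stage 1: ω_s = 0 − (55/33)(1−0) = -5/3
  ⇒ ω_s¹/ω_r¹ = -5/3
Stage 2: N_ring = 39 + 2·14 = 67
Stage 2: 39(ω_s−ω_c) = −67(ω_r−ω_c),  ω_r=0, ω_c=1
Stage 2: ω_s = 1 − (67/39)(0−1) = 106/39
  ⇒ ω_s²/ω_c² = 106/39
Coupling ω_c² = ω_s¹ ⇒ overall = -5/3 × 106/39 = -530/117

-530/117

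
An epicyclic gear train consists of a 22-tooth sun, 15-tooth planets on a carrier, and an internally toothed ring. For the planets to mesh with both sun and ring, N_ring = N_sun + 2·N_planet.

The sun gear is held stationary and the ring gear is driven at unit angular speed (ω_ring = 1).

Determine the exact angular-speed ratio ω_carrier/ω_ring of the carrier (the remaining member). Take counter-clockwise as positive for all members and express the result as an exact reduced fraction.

26/37

N_ring = 22 + 2·15 = 52
22(ω_s−ω_c) = −52(ω_r−ω_c),  ω_s=0, ω_r=1
22(0−ω_c) = −52(1−ω_c)  ⇒  74ω_c = 52  ⇒  ω_c = 26/37
ω_c/ω_r = 26/37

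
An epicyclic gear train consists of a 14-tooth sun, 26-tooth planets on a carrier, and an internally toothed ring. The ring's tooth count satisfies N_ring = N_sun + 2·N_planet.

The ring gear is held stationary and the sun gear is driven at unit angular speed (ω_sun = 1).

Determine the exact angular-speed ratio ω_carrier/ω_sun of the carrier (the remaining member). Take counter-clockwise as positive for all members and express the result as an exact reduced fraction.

7/40

N_ring = 14 + 2·26 = 66
14(ω_s−ω_c) = −66(ω_r−ω_c),  ω_r=0, ω_s=1
14(1−ω_c) = −66(0−ω_c)  ⇒  80ω_c = 14  ⇒  ω_c = 7/40
ω_c/ω_s = 7/40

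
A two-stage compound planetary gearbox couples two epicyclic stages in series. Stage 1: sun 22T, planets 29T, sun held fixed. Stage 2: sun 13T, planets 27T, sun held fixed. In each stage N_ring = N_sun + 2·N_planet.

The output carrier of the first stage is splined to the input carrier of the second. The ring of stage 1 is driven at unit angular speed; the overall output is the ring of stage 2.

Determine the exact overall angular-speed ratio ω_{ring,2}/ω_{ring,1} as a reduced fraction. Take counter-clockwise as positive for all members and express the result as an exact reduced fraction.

Stage 1: N_ring = 22 + 2·29 = 80
Stage 1: 22(ω_s−ω_c) = −80(ω_r−ω_c),  ω_s=0, ω_r=1
Stage 1: 22(0−ω_c) = −80(1−ω_c)  ⇒  102ω_c = 80  ⇒  ω_c = 40/51
  ⇒ ω_c¹/ω_r¹ = 40/51
Stage 2: N_ring = 13 + 2·27 = 67
Stage 2: 13(ω_s−ω_c) = −67(ω_r−ω_c),  ω_s=0, ω_c=1
Stage 2: ω_r = 1 − (13/67)(0−1) = 80/67
  ⇒ ω_r²/ω_c² = 80/67
Coupling ω_c² = ω_c¹ ⇒ overall = 40/51 × 80/67 = 3200/3417

3200/3417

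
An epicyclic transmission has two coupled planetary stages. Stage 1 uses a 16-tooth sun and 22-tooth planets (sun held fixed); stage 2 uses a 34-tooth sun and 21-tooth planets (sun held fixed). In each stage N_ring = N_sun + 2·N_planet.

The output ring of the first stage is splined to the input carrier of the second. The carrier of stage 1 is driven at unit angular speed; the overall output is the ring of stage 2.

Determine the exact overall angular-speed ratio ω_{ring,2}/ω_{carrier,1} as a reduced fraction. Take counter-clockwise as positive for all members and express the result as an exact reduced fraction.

11/6

Stage 1: N_ring = 16 + 2·22 = 60
Stage 1: 16(ω_s−ω_c) = −60(ω_r−ω_c),  ω_s=0, ω_c=1
Stage 1: ω_r = 1 − (16/60)(0−1) = 19/15
  ⇒ ω_r¹/ω_c¹ = 19/15
Stage 2: N_ring = 34 + 2·21 = 76
Stage 2: 34(ω_s−ω_c) = −76(ω_r−ω_c),  ω_s=0, ω_c=1
Stage 2: ω_r = 1 − (34/76)(0−1) = 55/38
  ⇒ ω_r²/ω_c² = 55/38
Coupling ω_c² = ω_r¹ ⇒ overall = 19/15 × 55/38 = 11/6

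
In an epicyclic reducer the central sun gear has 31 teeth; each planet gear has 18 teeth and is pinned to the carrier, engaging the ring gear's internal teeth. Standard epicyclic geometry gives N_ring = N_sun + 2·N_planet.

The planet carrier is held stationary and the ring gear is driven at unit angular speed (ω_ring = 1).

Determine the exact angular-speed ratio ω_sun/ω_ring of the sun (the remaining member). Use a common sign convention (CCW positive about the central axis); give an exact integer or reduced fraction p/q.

-67/31

N_ring = 31 + 2·18 = 67
31(ω_s−ω_c) = −67(ω_r−ω_c),  ω_c=0, ω_r=1
ω_s = 0 − (67/31)(1−0) = -67/31
ω_s/ω_r = -67/31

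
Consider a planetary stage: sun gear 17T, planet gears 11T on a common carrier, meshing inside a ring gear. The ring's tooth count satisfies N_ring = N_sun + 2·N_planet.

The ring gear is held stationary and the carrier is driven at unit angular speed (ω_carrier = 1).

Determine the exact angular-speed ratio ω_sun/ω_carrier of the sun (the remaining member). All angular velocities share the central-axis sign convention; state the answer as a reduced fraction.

56/17

N_ring = 17 + 2·11 = 39
17(ω_s−ω_c) = −39(ω_r−ω_c),  ω_r=0, ω_c=1
ω_s = 1 − (39/17)(0−1) = 56/17
ω_s/ω_c = 56/17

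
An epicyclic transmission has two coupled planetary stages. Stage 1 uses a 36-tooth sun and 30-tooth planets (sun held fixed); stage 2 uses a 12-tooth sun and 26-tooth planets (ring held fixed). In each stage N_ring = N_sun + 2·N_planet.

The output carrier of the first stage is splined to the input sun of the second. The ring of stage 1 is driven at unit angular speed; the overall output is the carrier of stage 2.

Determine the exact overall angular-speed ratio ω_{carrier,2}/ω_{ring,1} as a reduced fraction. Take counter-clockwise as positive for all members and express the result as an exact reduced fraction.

Stage 1: N_ring = 36 + 2·30 = 96
Stage 1: 36(ω_s−ω_c) = −96(ω_r−ω_c),  ω_s=0, ω_r=1
Stage 1: 36(0−ω_c) = −96(1−ω_c)  ⇒  132ω_c = 96  ⇒  ω_c = 8/11
  ⇒ ω_c¹/ω_r¹ = 8/11
Stage 2: N_ring = 12 + 2·26 = 64
Stage 2: 12(ω_s−ω_c) = −64(ω_r−ω_c),  ω_r=0, ω_s=1
Stage 2: 12(1−ω_c) = −64(0−ω_c)  ⇒  76ω_c = 12  ⇒  ω_c = 3/19
  ⇒ ω_c²/ω_s² = 3/19
Coupling ω_s² = ω_c¹ ⇒ overall = 8/11 × 3/19 = 24/209

24/209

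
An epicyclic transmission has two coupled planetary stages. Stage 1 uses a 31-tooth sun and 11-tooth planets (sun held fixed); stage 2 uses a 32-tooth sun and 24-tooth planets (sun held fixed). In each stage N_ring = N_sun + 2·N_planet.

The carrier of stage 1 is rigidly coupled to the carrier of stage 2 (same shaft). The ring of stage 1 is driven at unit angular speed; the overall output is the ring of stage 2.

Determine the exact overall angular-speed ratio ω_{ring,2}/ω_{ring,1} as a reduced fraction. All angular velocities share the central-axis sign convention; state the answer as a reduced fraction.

Stage 1: N_ring = 31 + 2·11 = 53
Stage 1: 31(ω_s−ω_c) = −53(ω_r−ω_c),  ω_s=0, ω_r=1
Stage 1: 31(0−ω_c) = −53(1−ω_c)  ⇒  84ω_c = 53  ⇒  ω_c = 53/84
  ⇒ ω_c¹/ω_r¹ = 53/84
Stage 2: N_ring = 32 + 2·24 = 80
Stage 2: 32(ω_s−ω_c) = −80(ω_r−ω_c),  ω_s=0, ω_c=1
Stage 2: ω_r = 1 − (32/80)(0−1) = 7/5
  ⇒ ω_r²/ω_c² = 7/5
Coupling ω_c² = ω_c¹ ⇒ overall = 53/84 × 7/5 = 53/60

53/60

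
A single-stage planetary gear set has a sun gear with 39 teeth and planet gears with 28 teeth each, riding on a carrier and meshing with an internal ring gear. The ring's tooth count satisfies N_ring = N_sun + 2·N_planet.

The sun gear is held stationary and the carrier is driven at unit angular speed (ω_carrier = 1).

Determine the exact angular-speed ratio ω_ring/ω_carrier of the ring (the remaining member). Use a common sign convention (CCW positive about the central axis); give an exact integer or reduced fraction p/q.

134/95

N_ring = 39 + 2·28 = 95
39(ω_s−ω_c) = −95(ω_r−ω_c),  ω_s=0, ω_c=1
ω_r = 1 − (39/95)(0−1) = 134/95
ω_r/ω_c = 134/95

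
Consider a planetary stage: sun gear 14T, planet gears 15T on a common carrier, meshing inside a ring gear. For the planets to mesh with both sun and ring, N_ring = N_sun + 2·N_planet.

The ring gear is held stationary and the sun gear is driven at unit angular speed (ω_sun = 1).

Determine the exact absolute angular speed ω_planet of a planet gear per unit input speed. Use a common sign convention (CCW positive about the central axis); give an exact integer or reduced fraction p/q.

N_ring = 14 + 2·15 = 44
14(ω_s−ω_c) = −44(ω_r−ω_c),  ω_r=0, ω_s=1
14(1−ω_c) = −44(0−ω_c)  ⇒  58ω_c = 14  ⇒  ω_c = 7/29
sun–planet: 14·(1−7/29) = −15·(ω_p−ω_c)  ⇒  ω_p−ω_c = −(14/15)·(22/29) = -308/435
ω_p = 7/29 − 308/435 = -7/15

-7/15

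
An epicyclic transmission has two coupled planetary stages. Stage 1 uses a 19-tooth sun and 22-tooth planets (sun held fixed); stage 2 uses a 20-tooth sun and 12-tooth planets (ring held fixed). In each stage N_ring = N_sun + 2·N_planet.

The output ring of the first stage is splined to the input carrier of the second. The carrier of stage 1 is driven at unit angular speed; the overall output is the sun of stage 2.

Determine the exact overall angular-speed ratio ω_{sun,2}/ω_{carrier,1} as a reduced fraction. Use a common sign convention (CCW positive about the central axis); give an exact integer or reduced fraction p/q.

Stage 1: N_ring = 19 + 2·22 = 63
Stage 1: 19(ω_s−ω_c) = −63(ω_r−ω_c),  ω_s=0, ω_c=1
Stage 1: ω_r = 1 − (19/63)(0−1) = 82/63
  ⇒ ω_r¹/ω_c¹ = 82/63
Stage 2: N_ring = 20 + 2·12 = 44
Stage 2: 20(ω_s−ω_c) = −44(ω_r−ω_c),  ω_r=0, ω_c=1
Stage 2: ω_s = 1 − (44/20)(0−1) = 16/5
  ⇒ ω_s²/ω_c² = 16/5
Coupling ω_c² = ω_r¹ ⇒ overall = 82/63 × 16/5 = 1312/315

1312/315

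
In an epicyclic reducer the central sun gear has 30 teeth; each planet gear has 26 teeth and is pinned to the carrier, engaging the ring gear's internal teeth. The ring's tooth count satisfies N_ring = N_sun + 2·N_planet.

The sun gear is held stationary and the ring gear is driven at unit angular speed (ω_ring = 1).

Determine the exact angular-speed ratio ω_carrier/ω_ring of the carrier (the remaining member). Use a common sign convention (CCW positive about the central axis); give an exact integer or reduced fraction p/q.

N_ring = 30 + 2·26 = 82
30(ω_s−ω_c) = −82(ω_r−ω_c),  ω_s=0, ω_r=1
30(0−ω_c) = −82(1−ω_c)  ⇒  112ω_c = 82  ⇒  ω_c = 41/56
ω_c/ω_r = 41/56

41/56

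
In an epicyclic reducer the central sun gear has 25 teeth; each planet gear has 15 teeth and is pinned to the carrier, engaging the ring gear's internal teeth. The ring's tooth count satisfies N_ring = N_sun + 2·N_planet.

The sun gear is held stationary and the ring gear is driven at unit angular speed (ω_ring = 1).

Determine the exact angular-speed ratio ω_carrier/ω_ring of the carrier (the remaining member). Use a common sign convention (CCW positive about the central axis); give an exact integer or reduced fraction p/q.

11/16

N_ring = 25 + 2·15 = 55
25(ω_s−ω_c) = −55(ω_r−ω_c),  ω_s=0, ω_r=1
25(0−ω_c) = −55(1−ω_c)  ⇒  80ω_c = 55  ⇒  ω_c = 11/16
ω_c/ω_r = 11/16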